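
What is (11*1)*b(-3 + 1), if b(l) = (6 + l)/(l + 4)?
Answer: 22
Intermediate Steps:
b(l) = (6 + l)/(4 + l)
(11*1)*b(-3 + 1) = (11*1)*((6 + (-3 + 1))/(4 + (-3 + 1))) = 11*((6 - 2)/(4 - 2)) = 11*(4/2) = 11*((½)*4) = 11*2 = 22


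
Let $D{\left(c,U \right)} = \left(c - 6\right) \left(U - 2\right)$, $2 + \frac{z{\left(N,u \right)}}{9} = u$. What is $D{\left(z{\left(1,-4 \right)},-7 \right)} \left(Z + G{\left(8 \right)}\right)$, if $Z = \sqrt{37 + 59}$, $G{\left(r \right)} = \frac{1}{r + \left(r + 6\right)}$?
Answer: $\frac{270}{11} + 2160 \sqrt{6} \approx 5315.4$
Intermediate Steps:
$G{\left(r \right)} = \frac{1}{6 + 2 r}$ ($G{\left(r \right)} = \frac{1}{r + \left(6 + r\right)} = \frac{1}{6 + 2 r}$)
$z{\left(N,u \right)} = -18 + 9 u$
$D{\left(c,U \right)} = \left(-6 + c\right) \left(-2 + U\right)$
$Z = 4 \sqrt{6}$ ($Z = \sqrt{96} = 4 \sqrt{6} \approx 9.798$)
$D{\left(z{\left(1,-4 \right)},-7 \right)} \left(Z + G{\left(8 \right)}\right) = \left(12 - -42 - 2 \left(-18 + 9 \left(-4\right)\right) - 7 \left(-18 + 9 \left(-4\right)\right)\right) \left(4 \sqrt{6} + \frac{1}{2 \left(3 + 8\right)}\right) = \left(12 + 42 - 2 \left(-18 - 36\right) - 7 \left(-18 - 36\right)\right) \left(4 \sqrt{6} + \frac{1}{2 \cdot 11}\right) = \left(12 + 42 - -108 - -378\right) \left(4 \sqrt{6} + \frac{1}{2} \cdot \frac{1}{11}\right) = \left(12 + 42 + 108 + 378\right) \left(4 \sqrt{6} + \frac{1}{22}\right) = 540 \left(\frac{1}{22} + 4 \sqrt{6}\right) = \frac{270}{11} + 2160 \sqrt{6}$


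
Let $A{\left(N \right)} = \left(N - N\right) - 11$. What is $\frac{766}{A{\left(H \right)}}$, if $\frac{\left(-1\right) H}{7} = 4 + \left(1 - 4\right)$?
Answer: $- \frac{766}{11} \approx -69.636$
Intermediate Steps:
$H = -7$ ($H = - 7 \left(4 + \left(1 - 4\right)\right) = - 7 \left(4 - 3\right) = \left(-7\right) 1 = -7$)
$A{\left(N \right)} = -11$ ($A{\left(N \right)} = 0 - 11 = -11$)
$\frac{766}{A{\left(H \right)}} = \frac{766}{-11} = 766 \left(- \frac{1}{11}\right) = - \frac{766}{11}$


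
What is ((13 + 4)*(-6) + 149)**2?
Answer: 2209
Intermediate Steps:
((13 + 4)*(-6) + 149)**2 = (17*(-6) + 149)**2 = (-102 + 149)**2 = 47**2 = 2209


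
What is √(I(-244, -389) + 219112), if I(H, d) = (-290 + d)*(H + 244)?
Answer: 2*√54778 ≈ 468.09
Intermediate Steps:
I(H, d) = (-290 + d)*(244 + H)
√(I(-244, -389) + 219112) = √((-70760 - 290*(-244) + 244*(-389) - 244*(-389)) + 219112) = √((-70760 + 70760 - 94916 + 94916) + 219112) = √(0 + 219112) = √219112 = 2*√54778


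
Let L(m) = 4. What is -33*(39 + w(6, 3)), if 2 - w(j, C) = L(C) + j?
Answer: -1023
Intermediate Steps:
w(j, C) = -2 - j (w(j, C) = 2 - (4 + j) = 2 + (-4 - j) = -2 - j)
-33*(39 + w(6, 3)) = -33*(39 + (-2 - 1*6)) = -33*(39 + (-2 - 6)) = -33*(39 - 8) = -33*31 = -1023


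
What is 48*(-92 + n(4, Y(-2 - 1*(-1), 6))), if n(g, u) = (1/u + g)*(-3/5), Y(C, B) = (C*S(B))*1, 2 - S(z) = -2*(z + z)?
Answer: -294456/65 ≈ -4530.1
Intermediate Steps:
S(z) = 2 + 4*z (S(z) = 2 - (-2)*(z + z) = 2 - (-2)*2*z = 2 - (-4)*z = 2 + 4*z)
Y(C, B) = C*(2 + 4*B) (Y(C, B) = (C*(2 + 4*B))*1 = C*(2 + 4*B))
n(g, u) = -3*g/5 - 3/(5*u) (n(g, u) = (g + 1/u)*(-3*1/5) = (g + 1/u)*(-3/5) = -3*g/5 - 3/(5*u))
48*(-92 + n(4, Y(-2 - 1*(-1), 6))) = 48*(-92 + 3*(-1 - 1*4*2*(-2 - 1*(-1))*(1 + 2*6))/(5*((2*(-2 - 1*(-1))*(1 + 2*6))))) = 48*(-92 + 3*(-1 - 1*4*2*(-2 + 1)*(1 + 12))/(5*((2*(-2 + 1)*(1 + 12))))) = 48*(-92 + 3*(-1 - 1*4*2*(-1)*13)/(5*((2*(-1)*13)))) = 48*(-92 + (3/5)*(-1 - 1*4*(-26))/(-26)) = 48*(-92 + (3/5)*(-1/26)*(-1 + 104)) = 48*(-92 + (3/5)*(-1/26)*103) = 48*(-92 - 309/130) = 48*(-12269/130) = -294456/65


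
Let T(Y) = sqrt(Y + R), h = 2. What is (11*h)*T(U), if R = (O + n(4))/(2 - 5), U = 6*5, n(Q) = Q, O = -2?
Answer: 44*sqrt(66)/3 ≈ 119.15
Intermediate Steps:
U = 30
R = -2/3 (R = (-2 + 4)/(2 - 5) = 2/(-3) = 2*(-1/3) = -2/3 ≈ -0.66667)
T(Y) = sqrt(-2/3 + Y) (T(Y) = sqrt(Y - 2/3) = sqrt(-2/3 + Y))
(11*h)*T(U) = (11*2)*(sqrt(-6 + 9*30)/3) = 22*(sqrt(-6 + 270)/3) = 22*(sqrt(264)/3) = 22*((2*sqrt(66))/3) = 22*(2*sqrt(66)/3) = 44*sqrt(66)/3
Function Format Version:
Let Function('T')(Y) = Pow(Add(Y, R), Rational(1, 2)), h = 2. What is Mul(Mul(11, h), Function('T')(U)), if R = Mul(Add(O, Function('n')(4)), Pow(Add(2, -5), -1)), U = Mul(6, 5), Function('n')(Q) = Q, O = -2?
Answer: Mul(Rational(44, 3), Pow(66, Rational(1, 2))) ≈ 119.15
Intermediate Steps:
U = 30
R = Rational(-2, 3) (R = Mul(Add(-2, 4), Pow(Add(2, -5), -1)) = Mul(2, Pow(-3, -1)) = Mul(2, Rational(-1, 3)) = Rational(-2, 3) ≈ -0.66667)
Function('T')(Y) = Pow(Add(Rational(-2, 3), Y), Rational(1, 2)) (Function('T')(Y) = Pow(Add(Y, Rational(-2, 3)), Rational(1, 2)) = Pow(Add(Rational(-2, 3), Y), Rational(1, 2)))
Mul(Mul(11, h), Function('T')(U)) = Mul(Mul(11, 2), Mul(Rational(1, 3), Pow(Add(-6, Mul(9, 30)), Rational(1, 2)))) = Mul(22, Mul(Rational(1, 3), Pow(Add(-6, 270), Rational(1, 2)))) = Mul(22, Mul(Rational(1, 3), Pow(264, Rational(1, 2)))) = Mul(22, Mul(Rational(1, 3), Mul(2, Pow(66, Rational(1, 2))))) = Mul(22, Mul(Rational(2, 3), Pow(66, Rational(1, 2)))) = Mul(Rational(44, 3), Pow(66, Rational(1, 2)))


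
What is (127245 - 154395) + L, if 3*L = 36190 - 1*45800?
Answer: -91060/3 ≈ -30353.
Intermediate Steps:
L = -9610/3 (L = (36190 - 1*45800)/3 = (36190 - 45800)/3 = (1/3)*(-9610) = -9610/3 ≈ -3203.3)
(127245 - 154395) + L = (127245 - 154395) - 9610/3 = -27150 - 9610/3 = -91060/3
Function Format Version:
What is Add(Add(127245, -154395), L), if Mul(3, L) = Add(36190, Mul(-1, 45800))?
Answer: Rational(-91060, 3) ≈ -30353.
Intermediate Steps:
L = Rational(-9610, 3) (L = Mul(Rational(1, 3), Add(36190, Mul(-1, 45800))) = Mul(Rational(1, 3), Add(36190, -45800)) = Mul(Rational(1, 3), -9610) = Rational(-9610, 3) ≈ -3203.3)
Add(Add(127245, -154395), L) = Add(Add(127245, -154395), Rational(-9610, 3)) = Add(-27150, Rational(-9610, 3)) = Rational(-91060, 3)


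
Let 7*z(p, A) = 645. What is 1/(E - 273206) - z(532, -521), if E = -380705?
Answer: -421772602/4577377 ≈ -92.143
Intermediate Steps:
z(p, A) = 645/7 (z(p, A) = (1/7)*645 = 645/7)
1/(E - 273206) - z(532, -521) = 1/(-380705 - 273206) - 1*645/7 = 1/(-653911) - 645/7 = -1/653911 - 645/7 = -421772602/4577377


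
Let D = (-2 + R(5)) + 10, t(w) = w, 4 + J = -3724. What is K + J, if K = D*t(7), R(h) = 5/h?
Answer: -3665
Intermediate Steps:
J = -3728 (J = -4 - 3724 = -3728)
D = 9 (D = (-2 + 5/5) + 10 = (-2 + 5*(1/5)) + 10 = (-2 + 1) + 10 = -1 + 10 = 9)
K = 63 (K = 9*7 = 63)
K + J = 63 - 3728 = -3665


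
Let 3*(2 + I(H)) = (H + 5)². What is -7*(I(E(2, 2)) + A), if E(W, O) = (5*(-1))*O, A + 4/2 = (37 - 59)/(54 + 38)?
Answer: -3955/138 ≈ -28.659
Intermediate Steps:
A = -103/46 (A = -2 + (37 - 59)/(54 + 38) = -2 - 22/92 = -2 - 22*1/92 = -2 - 11/46 = -103/46 ≈ -2.2391)
E(W, O) = -5*O
I(H) = -2 + (5 + H)²/3 (I(H) = -2 + (H + 5)²/3 = -2 + (5 + H)²/3)
-7*(I(E(2, 2)) + A) = -7*((-2 + (5 - 5*2)²/3) - 103/46) = -7*((-2 + (5 - 10)²/3) - 103/46) = -7*((-2 + (⅓)*(-5)²) - 103/46) = -7*((-2 + (⅓)*25) - 103/46) = -7*((-2 + 25/3) - 103/46) = -7*(19/3 - 103/46) = -7*565/138 = -3955/138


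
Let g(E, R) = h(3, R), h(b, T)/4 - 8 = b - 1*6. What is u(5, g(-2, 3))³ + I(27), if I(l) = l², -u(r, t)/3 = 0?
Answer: 729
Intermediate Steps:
h(b, T) = 8 + 4*b (h(b, T) = 32 + 4*(b - 1*6) = 32 + 4*(b - 6) = 32 + 4*(-6 + b) = 32 + (-24 + 4*b) = 8 + 4*b)
g(E, R) = 20 (g(E, R) = 8 + 4*3 = 8 + 12 = 20)
u(r, t) = 0 (u(r, t) = -3*0 = 0)
u(5, g(-2, 3))³ + I(27) = 0³ + 27² = 0 + 729 = 729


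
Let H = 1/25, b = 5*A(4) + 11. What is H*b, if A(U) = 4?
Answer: 31/25 ≈ 1.2400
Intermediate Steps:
b = 31 (b = 5*4 + 11 = 20 + 11 = 31)
H = 1/25 ≈ 0.040000
H*b = (1/25)*31 = 31/25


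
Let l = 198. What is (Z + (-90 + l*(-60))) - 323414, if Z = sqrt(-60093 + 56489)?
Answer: -335384 + 2*I*sqrt(901) ≈ -3.3538e+5 + 60.033*I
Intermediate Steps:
Z = 2*I*sqrt(901) (Z = sqrt(-3604) = 2*I*sqrt(901) ≈ 60.033*I)
(Z + (-90 + l*(-60))) - 323414 = (2*I*sqrt(901) + (-90 + 198*(-60))) - 323414 = (2*I*sqrt(901) + (-90 - 11880)) - 323414 = (2*I*sqrt(901) - 11970) - 323414 = (-11970 + 2*I*sqrt(901)) - 323414 = -335384 + 2*I*sqrt(901)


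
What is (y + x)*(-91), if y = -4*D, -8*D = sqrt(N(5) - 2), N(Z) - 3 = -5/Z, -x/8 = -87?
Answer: -63336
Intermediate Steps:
x = 696 (x = -8*(-87) = 696)
N(Z) = 3 - 5/Z
D = 0 (D = -sqrt((3 - 5/5) - 2)/8 = -sqrt((3 - 5*1/5) - 2)/8 = -sqrt((3 - 1) - 2)/8 = -sqrt(2 - 2)/8 = -sqrt(0)/8 = -1/8*0 = 0)
y = 0 (y = -4*0 = 0)
(y + x)*(-91) = (0 + 696)*(-91) = 696*(-91) = -63336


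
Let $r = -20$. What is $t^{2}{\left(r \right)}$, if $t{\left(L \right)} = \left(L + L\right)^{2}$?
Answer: $2560000$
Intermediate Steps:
$t{\left(L \right)} = 4 L^{2}$ ($t{\left(L \right)} = \left(2 L\right)^{2} = 4 L^{2}$)
$t^{2}{\left(r \right)} = \left(4 \left(-20\right)^{2}\right)^{2} = \left(4 \cdot 400\right)^{2} = 1600^{2} = 2560000$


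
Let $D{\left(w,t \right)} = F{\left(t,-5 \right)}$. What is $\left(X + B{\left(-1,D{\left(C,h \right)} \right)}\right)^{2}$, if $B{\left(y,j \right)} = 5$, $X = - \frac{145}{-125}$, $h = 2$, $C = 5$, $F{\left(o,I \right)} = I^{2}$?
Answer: $\frac{23716}{625} \approx 37.946$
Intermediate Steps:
$D{\left(w,t \right)} = 25$ ($D{\left(w,t \right)} = \left(-5\right)^{2} = 25$)
$X = \frac{29}{25}$ ($X = \left(-145\right) \left(- \frac{1}{125}\right) = \frac{29}{25} \approx 1.16$)
$\left(X + B{\left(-1,D{\left(C,h \right)} \right)}\right)^{2} = \left(\frac{29}{25} + 5\right)^{2} = \left(\frac{154}{25}\right)^{2} = \frac{23716}{625}$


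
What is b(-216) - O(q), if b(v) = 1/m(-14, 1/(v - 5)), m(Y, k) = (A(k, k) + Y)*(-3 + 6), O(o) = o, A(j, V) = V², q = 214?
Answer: -439031107/2051319 ≈ -214.02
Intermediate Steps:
m(Y, k) = 3*Y + 3*k² (m(Y, k) = (k² + Y)*(-3 + 6) = (Y + k²)*3 = 3*Y + 3*k²)
b(v) = 1/(-42 + 3/(-5 + v)²) (b(v) = 1/(3*(-14) + 3*(1/(v - 5))²) = 1/(-42 + 3*(1/(-5 + v))²) = 1/(-42 + 3/(-5 + v)²))
b(-216) - O(q) = (-5 - 216)²/(3*(1 - 14*(-5 - 216)²)) - 1*214 = (⅓)*(-221)²/(1 - 14*(-221)²) - 214 = (⅓)*48841/(1 - 14*48841) - 214 = (⅓)*48841/(1 - 683774) - 214 = (⅓)*48841/(-683773) - 214 = (⅓)*(-1/683773)*48841 - 214 = -48841/2051319 - 214 = -439031107/2051319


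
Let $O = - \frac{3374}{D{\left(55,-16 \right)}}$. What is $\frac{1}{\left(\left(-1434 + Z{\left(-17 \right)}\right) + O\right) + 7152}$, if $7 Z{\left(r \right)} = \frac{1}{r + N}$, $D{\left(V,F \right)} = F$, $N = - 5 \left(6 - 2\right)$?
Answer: $\frac{2072}{12284621} \approx 0.00016867$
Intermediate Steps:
$N = -20$ ($N = \left(-5\right) 4 = -20$)
$O = \frac{1687}{8}$ ($O = - \frac{3374}{-16} = \left(-3374\right) \left(- \frac{1}{16}\right) = \frac{1687}{8} \approx 210.88$)
$Z{\left(r \right)} = \frac{1}{7 \left(-20 + r\right)}$ ($Z{\left(r \right)} = \frac{1}{7 \left(r - 20\right)} = \frac{1}{7 \left(-20 + r\right)}$)
$\frac{1}{\left(\left(-1434 + Z{\left(-17 \right)}\right) + O\right) + 7152} = \frac{1}{\left(\left(-1434 + \frac{1}{7 \left(-20 - 17\right)}\right) + \frac{1687}{8}\right) + 7152} = \frac{1}{\left(\left(-1434 + \frac{1}{7 \left(-37\right)}\right) + \frac{1687}{8}\right) + 7152} = \frac{1}{\left(\left(-1434 + \frac{1}{7} \left(- \frac{1}{37}\right)\right) + \frac{1687}{8}\right) + 7152} = \frac{1}{\left(\left(-1434 - \frac{1}{259}\right) + \frac{1687}{8}\right) + 7152} = \frac{1}{\left(- \frac{371407}{259} + \frac{1687}{8}\right) + 7152} = \frac{1}{- \frac{2534323}{2072} + 7152} = \frac{1}{\frac{12284621}{2072}} = \frac{2072}{12284621}$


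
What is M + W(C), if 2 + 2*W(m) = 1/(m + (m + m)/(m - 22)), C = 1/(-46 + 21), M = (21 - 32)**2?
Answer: 106465/1002 ≈ 106.25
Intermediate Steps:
M = 121 (M = (-11)**2 = 121)
C = -1/25 (C = 1/(-25) = -1/25 ≈ -0.040000)
W(m) = -1 + 1/(2*(m + 2*m/(-22 + m))) (W(m) = -1 + 1/(2*(m + (m + m)/(m - 22))) = -1 + 1/(2*(m + (2*m)/(-22 + m))) = -1 + 1/(2*(m + 2*m/(-22 + m))))
M + W(C) = 121 + (-11 - (-1/25)**2 + (41/2)*(-1/25))/((-1/25)*(-20 - 1/25)) = 121 - 25*(-11 - 1*1/625 - 41/50)/(-501/25) = 121 - 25*(-25/501)*(-11 - 1/625 - 41/50) = 121 - 25*(-25/501)*(-14777/1250) = 121 - 14777/1002 = 106465/1002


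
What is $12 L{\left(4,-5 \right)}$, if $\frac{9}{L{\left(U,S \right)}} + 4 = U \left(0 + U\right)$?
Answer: $9$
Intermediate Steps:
$L{\left(U,S \right)} = \frac{9}{-4 + U^{2}}$ ($L{\left(U,S \right)} = \frac{9}{-4 + U \left(0 + U\right)} = \frac{9}{-4 + U U} = \frac{9}{-4 + U^{2}}$)
$12 L{\left(4,-5 \right)} = 12 \frac{9}{-4 + 4^{2}} = 12 \frac{9}{-4 + 16} = 12 \cdot \frac{9}{12} = 12 \cdot 9 \cdot \frac{1}{12} = 12 \cdot \frac{3}{4} = 9$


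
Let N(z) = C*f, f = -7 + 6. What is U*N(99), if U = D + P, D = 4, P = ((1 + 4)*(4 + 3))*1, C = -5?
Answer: 195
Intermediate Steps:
f = -1
P = 35 (P = (5*7)*1 = 35*1 = 35)
N(z) = 5 (N(z) = -5*(-1) = 5)
U = 39 (U = 4 + 35 = 39)
U*N(99) = 39*5 = 195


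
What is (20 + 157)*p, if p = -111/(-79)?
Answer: 19647/79 ≈ 248.70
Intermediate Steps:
p = 111/79 (p = -111*(-1/79) = 111/79 ≈ 1.4051)
(20 + 157)*p = (20 + 157)*(111/79) = 177*(111/79) = 19647/79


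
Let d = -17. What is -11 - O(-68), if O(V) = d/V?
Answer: -45/4 ≈ -11.250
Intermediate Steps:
O(V) = -17/V
-11 - O(-68) = -11 - (-17)/(-68) = -11 - (-17)*(-1)/68 = -11 - 1*¼ = -11 - ¼ = -45/4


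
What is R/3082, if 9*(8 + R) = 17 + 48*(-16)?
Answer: -823/27738 ≈ -0.029670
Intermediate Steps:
R = -823/9 (R = -8 + (17 + 48*(-16))/9 = -8 + (17 - 768)/9 = -8 + (1/9)*(-751) = -8 - 751/9 = -823/9 ≈ -91.444)
R/3082 = -823/9/3082 = -823/9*1/3082 = -823/27738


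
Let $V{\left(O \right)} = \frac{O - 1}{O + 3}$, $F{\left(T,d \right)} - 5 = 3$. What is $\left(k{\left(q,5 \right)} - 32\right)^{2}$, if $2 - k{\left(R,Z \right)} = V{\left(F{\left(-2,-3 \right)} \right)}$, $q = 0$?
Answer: $\frac{113569}{121} \approx 938.59$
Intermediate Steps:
$F{\left(T,d \right)} = 8$ ($F{\left(T,d \right)} = 5 + 3 = 8$)
$V{\left(O \right)} = \frac{-1 + O}{3 + O}$
$k{\left(R,Z \right)} = \frac{15}{11}$ ($k{\left(R,Z \right)} = 2 - \frac{-1 + 8}{3 + 8} = 2 - \frac{1}{11} \cdot 7 = 2 - \frac{7}{11} = \frac{15}{11}$)
$\left(k{\left(q,5 \right)} - 32\right)^{2} = \left(\frac{15}{11} - 32\right)^{2} = \left(- \frac{337}{11}\right)^{2} = \frac{113569}{121}$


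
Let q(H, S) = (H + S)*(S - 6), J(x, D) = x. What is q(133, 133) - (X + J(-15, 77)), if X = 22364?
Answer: 11433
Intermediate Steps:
q(H, S) = (-6 + S)*(H + S) (q(H, S) = (H + S)*(-6 + S) = (-6 + S)*(H + S))
q(133, 133) - (X + J(-15, 77)) = (133² - 6*133 - 6*133 + 133*133) - (22364 - 15) = (17689 - 798 - 798 + 17689) - 1*22349 = 33782 - 22349 = 11433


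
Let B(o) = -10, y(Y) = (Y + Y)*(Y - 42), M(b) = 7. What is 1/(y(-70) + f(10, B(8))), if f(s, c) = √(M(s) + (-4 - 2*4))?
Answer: -I/(√5 - 15680*I) ≈ 6.3775e-5 - 9.0948e-9*I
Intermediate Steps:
y(Y) = 2*Y*(-42 + Y) (y(Y) = (2*Y)*(-42 + Y) = 2*Y*(-42 + Y))
f(s, c) = I*√5 (f(s, c) = √(7 + (-4 - 2*4)) = √(7 + (-4 - 8)) = √(7 - 12) = √(-5) = I*√5)
1/(y(-70) + f(10, B(8))) = 1/(2*(-70)*(-42 - 70) + I*√5) = 1/(2*(-70)*(-112) + I*√5) = 1/(15680 + I*√5)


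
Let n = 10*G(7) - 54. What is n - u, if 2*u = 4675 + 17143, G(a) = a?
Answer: -10893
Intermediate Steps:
u = 10909 (u = (4675 + 17143)/2 = (½)*21818 = 10909)
n = 16 (n = 10*7 - 54 = 70 - 54 = 16)
n - u = 16 - 1*10909 = 16 - 10909 = -10893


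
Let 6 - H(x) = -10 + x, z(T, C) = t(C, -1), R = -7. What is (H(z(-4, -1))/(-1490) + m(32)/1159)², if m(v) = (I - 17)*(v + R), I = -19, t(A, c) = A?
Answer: 1851512654209/2982218148100 ≈ 0.62085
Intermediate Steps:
z(T, C) = C
H(x) = 16 - x (H(x) = 6 - (-10 + x) = 6 + (10 - x) = 16 - x)
m(v) = 252 - 36*v (m(v) = (-19 - 17)*(v - 7) = -36*(-7 + v) = 252 - 36*v)
(H(z(-4, -1))/(-1490) + m(32)/1159)² = ((16 - 1*(-1))/(-1490) + (252 - 36*32)/1159)² = ((16 + 1)*(-1/1490) + (252 - 1152)*(1/1159))² = (17*(-1/1490) - 900*1/1159)² = (-17/1490 - 900/1159)² = (-1360703/1726910)² = 1851512654209/2982218148100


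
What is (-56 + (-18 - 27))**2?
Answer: 10201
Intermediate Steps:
(-56 + (-18 - 27))**2 = (-56 - 45)**2 = (-101)**2 = 10201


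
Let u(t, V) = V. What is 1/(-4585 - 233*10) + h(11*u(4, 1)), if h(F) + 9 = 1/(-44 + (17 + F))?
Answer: -1002691/110640 ≈ -9.0626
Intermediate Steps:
h(F) = -9 + 1/(-27 + F) (h(F) = -9 + 1/(-44 + (17 + F)) = -9 + 1/(-27 + F))
1/(-4585 - 233*10) + h(11*u(4, 1)) = 1/(-4585 - 233*10) + (244 - 99)/(-27 + 11*1) = 1/(-4585 - 2330) + (244 - 9*11)/(-27 + 11) = 1/(-6915) + (244 - 99)/(-16) = -1/6915 - 1/16*145 = -1/6915 - 145/16 = -1002691/110640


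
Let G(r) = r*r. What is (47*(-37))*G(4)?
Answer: -27824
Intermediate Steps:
G(r) = r²
(47*(-37))*G(4) = (47*(-37))*4² = -1739*16 = -27824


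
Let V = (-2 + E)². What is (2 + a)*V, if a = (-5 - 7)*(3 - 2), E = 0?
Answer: -40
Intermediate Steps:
V = 4 (V = (-2 + 0)² = (-2)² = 4)
a = -12 (a = -12*1 = -12)
(2 + a)*V = (2 - 12)*4 = -10*4 = -40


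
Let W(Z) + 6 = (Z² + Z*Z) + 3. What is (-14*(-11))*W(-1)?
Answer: -154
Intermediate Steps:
W(Z) = -3 + 2*Z² (W(Z) = -6 + ((Z² + Z*Z) + 3) = -6 + ((Z² + Z²) + 3) = -6 + (2*Z² + 3) = -6 + (3 + 2*Z²) = -3 + 2*Z²)
(-14*(-11))*W(-1) = (-14*(-11))*(-3 + 2*(-1)²) = 154*(-3 + 2*1) = 154*(-3 + 2) = 154*(-1) = -154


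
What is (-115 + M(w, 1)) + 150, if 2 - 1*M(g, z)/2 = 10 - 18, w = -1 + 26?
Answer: 55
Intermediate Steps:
w = 25
M(g, z) = 20 (M(g, z) = 4 - 2*(10 - 18) = 4 - 2*(-8) = 4 + 16 = 20)
(-115 + M(w, 1)) + 150 = (-115 + 20) + 150 = -95 + 150 = 55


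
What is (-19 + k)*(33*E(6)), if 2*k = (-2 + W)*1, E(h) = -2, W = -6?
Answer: 1518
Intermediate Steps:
k = -4 (k = ((-2 - 6)*1)/2 = (-8*1)/2 = (½)*(-8) = -4)
(-19 + k)*(33*E(6)) = (-19 - 4)*(33*(-2)) = -23*(-66) = 1518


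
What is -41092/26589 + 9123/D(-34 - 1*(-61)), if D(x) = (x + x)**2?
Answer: 13638575/8614836 ≈ 1.5831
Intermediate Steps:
D(x) = 4*x**2 (D(x) = (2*x)**2 = 4*x**2)
-41092/26589 + 9123/D(-34 - 1*(-61)) = -41092/26589 + 9123/((4*(-34 - 1*(-61))**2)) = -41092*1/26589 + 9123/((4*(-34 + 61)**2)) = -41092/26589 + 9123/((4*27**2)) = -41092/26589 + 9123/((4*729)) = -41092/26589 + 9123/2916 = -41092/26589 + 9123*(1/2916) = -41092/26589 + 3041/972 = 13638575/8614836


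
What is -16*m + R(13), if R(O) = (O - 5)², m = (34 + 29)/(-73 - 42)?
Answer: 8368/115 ≈ 72.765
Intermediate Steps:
m = -63/115 (m = 63/(-115) = 63*(-1/115) = -63/115 ≈ -0.54783)
R(O) = (-5 + O)²
-16*m + R(13) = -16*(-63/115) + (-5 + 13)² = 1008/115 + 8² = 1008/115 + 64 = 8368/115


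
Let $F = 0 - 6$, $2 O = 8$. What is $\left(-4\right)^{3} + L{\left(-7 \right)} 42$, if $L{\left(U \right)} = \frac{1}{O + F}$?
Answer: $-85$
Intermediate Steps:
$O = 4$ ($O = \frac{1}{2} \cdot 8 = 4$)
$F = -6$ ($F = 0 - 6 = -6$)
$L{\left(U \right)} = - \frac{1}{2}$ ($L{\left(U \right)} = \frac{1}{4 - 6} = \frac{1}{-2} = - \frac{1}{2}$)
$\left(-4\right)^{3} + L{\left(-7 \right)} 42 = \left(-4\right)^{3} - 21 = -64 - 21 = -85$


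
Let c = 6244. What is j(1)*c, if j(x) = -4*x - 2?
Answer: -37464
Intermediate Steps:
j(x) = -2 - 4*x
j(1)*c = (-2 - 4*1)*6244 = (-2 - 4)*6244 = -6*6244 = -37464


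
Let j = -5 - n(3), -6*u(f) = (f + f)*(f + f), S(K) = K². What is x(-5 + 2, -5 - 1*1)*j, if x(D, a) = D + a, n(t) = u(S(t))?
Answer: -441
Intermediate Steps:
u(f) = -2*f²/3 (u(f) = -(f + f)*(f + f)/6 = -2*f*2*f/6 = -2*f²/3)
n(t) = -2*t⁴/3
j = 49 (j = -5 - (-2)*3⁴/3 = -5 - (-2)*81/3 = -5 - 1*(-54) = -5 + 54 = 49)
x(-5 + 2, -5 - 1*1)*j = ((-5 + 2) + (-5 - 1*1))*49 = (-3 + (-5 - 1))*49 = (-3 - 6)*49 = -9*49 = -441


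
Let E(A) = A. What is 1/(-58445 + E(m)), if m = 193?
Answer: -1/58252 ≈ -1.7167e-5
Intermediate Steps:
1/(-58445 + E(m)) = 1/(-58445 + 193) = 1/(-58252) = -1/58252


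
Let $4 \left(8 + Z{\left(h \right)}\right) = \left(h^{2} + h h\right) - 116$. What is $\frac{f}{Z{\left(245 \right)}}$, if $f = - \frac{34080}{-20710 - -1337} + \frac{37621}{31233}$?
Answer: $\frac{3586504546}{36274965771459} \approx 9.887 \cdot 10^{-5}$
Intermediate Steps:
$Z{\left(h \right)} = -37 + \frac{h^{2}}{2}$ ($Z{\left(h \right)} = -8 + \frac{\left(h^{2} + h h\right) - 116}{4} = -8 + \frac{\left(h^{2} + h^{2}\right) - 116}{4} = -8 + \frac{2 h^{2} - 116}{4} = -8 + \frac{-116 + 2 h^{2}}{4} = -8 + \left(-29 + \frac{h^{2}}{2}\right) = -37 + \frac{h^{2}}{2}$)
$f = \frac{1793252273}{605076909}$ ($f = - \frac{34080}{-20710 + 1337} + 37621 \cdot \frac{1}{31233} = - \frac{34080}{-19373} + \frac{37621}{31233} = \left(-34080\right) \left(- \frac{1}{19373}\right) + \frac{37621}{31233} = \frac{34080}{19373} + \frac{37621}{31233} = \frac{1793252273}{605076909} \approx 2.9637$)
$\frac{f}{Z{\left(245 \right)}} = \frac{1793252273}{605076909 \left(-37 + \frac{245^{2}}{2}\right)} = \frac{1793252273}{605076909 \left(-37 + \frac{1}{2} \cdot 60025\right)} = \frac{1793252273}{605076909 \left(-37 + \frac{60025}{2}\right)} = \frac{1793252273}{605076909 \cdot \frac{59951}{2}} = \frac{1793252273}{605076909} \cdot \frac{2}{59951} = \frac{3586504546}{36274965771459}$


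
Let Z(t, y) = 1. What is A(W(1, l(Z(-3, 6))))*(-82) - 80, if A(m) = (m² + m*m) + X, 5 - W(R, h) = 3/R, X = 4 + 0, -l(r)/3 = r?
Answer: -1064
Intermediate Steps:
l(r) = -3*r
X = 4
W(R, h) = 5 - 3/R
A(m) = 4 + 2*m² (A(m) = (m² + m*m) + 4 = (m² + m²) + 4 = 2*m² + 4 = 4 + 2*m²)
A(W(1, l(Z(-3, 6))))*(-82) - 80 = (4 + 2*(5 - 3/1)²)*(-82) - 80 = (4 + 2*(5 - 3*1)²)*(-82) - 80 = (4 + 2*(5 - 3)²)*(-82) - 80 = (4 + 2*2²)*(-82) - 80 = (4 + 2*4)*(-82) - 80 = (4 + 8)*(-82) - 80 = 12*(-82) - 80 = -984 - 80 = -1064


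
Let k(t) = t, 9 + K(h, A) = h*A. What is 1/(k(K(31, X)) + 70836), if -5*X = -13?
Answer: 5/354538 ≈ 1.4103e-5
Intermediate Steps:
X = 13/5 (X = -⅕*(-13) = 13/5 ≈ 2.6000)
K(h, A) = -9 + A*h (K(h, A) = -9 + h*A = -9 + A*h)
1/(k(K(31, X)) + 70836) = 1/((-9 + (13/5)*31) + 70836) = 1/((-9 + 403/5) + 70836) = 1/(358/5 + 70836) = 1/(354538/5) = 5/354538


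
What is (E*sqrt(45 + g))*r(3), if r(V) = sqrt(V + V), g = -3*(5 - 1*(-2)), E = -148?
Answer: -1776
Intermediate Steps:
g = -21 (g = -3*(5 + 2) = -3*7 = -21)
r(V) = sqrt(2)*sqrt(V) (r(V) = sqrt(2*V) = sqrt(2)*sqrt(V))
(E*sqrt(45 + g))*r(3) = (-148*sqrt(45 - 21))*(sqrt(2)*sqrt(3)) = (-296*sqrt(6))*sqrt(6) = -1776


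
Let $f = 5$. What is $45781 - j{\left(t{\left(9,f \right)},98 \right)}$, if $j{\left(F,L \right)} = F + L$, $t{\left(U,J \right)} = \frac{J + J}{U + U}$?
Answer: $\frac{411142}{9} \approx 45682.0$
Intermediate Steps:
$t{\left(U,J \right)} = \frac{J}{U}$ ($t{\left(U,J \right)} = \frac{2 J}{2 U} = 2 J \frac{1}{2 U} = \frac{J}{U}$)
$45781 - j{\left(t{\left(9,f \right)},98 \right)} = 45781 - \left(\frac{5}{9} + 98\right) = 45781 - \frac{887}{9} = \frac{411142}{9}$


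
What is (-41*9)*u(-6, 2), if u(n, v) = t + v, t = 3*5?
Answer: -6273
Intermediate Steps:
t = 15
u(n, v) = 15 + v
(-41*9)*u(-6, 2) = (-41*9)*(15 + 2) = -369*17 = -6273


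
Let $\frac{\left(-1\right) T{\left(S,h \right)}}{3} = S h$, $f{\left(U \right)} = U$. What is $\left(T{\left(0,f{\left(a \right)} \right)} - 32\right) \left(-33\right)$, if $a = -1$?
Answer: $1056$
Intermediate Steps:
$T{\left(S,h \right)} = - 3 S h$
$\left(T{\left(0,f{\left(a \right)} \right)} - 32\right) \left(-33\right) = \left(\left(-3\right) 0 \left(-1\right) - 32\right) \left(-33\right) = \left(0 - 32\right) \left(-33\right) = \left(-32\right) \left(-33\right) = 1056$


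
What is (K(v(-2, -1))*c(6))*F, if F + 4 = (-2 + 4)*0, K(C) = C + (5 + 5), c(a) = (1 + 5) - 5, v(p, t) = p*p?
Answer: -56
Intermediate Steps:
v(p, t) = p**2
c(a) = 1 (c(a) = 6 - 5 = 1)
K(C) = 10 + C (K(C) = C + 10 = 10 + C)
F = -4 (F = -4 + (-2 + 4)*0 = -4 + 2*0 = -4 + 0 = -4)
(K(v(-2, -1))*c(6))*F = ((10 + (-2)**2)*1)*(-4) = ((10 + 4)*1)*(-4) = (14*1)*(-4) = 14*(-4) = -56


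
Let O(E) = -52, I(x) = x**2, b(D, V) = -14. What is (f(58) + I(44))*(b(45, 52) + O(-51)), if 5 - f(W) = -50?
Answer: -131406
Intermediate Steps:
f(W) = 55 (f(W) = 5 - 1*(-50) = 5 + 50 = 55)
(f(58) + I(44))*(b(45, 52) + O(-51)) = (55 + 44**2)*(-14 - 52) = (55 + 1936)*(-66) = 1991*(-66) = -131406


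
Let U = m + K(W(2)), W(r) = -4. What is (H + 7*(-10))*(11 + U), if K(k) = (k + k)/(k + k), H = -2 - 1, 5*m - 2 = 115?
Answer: -12921/5 ≈ -2584.2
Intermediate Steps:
m = 117/5 (m = ⅖ + (⅕)*115 = ⅖ + 23 = 117/5 ≈ 23.400)
H = -3
K(k) = 1 (K(k) = (2*k)/((2*k)) = (2*k)*(1/(2*k)) = 1)
U = 122/5 (U = 117/5 + 1 = 122/5 ≈ 24.400)
(H + 7*(-10))*(11 + U) = (-3 + 7*(-10))*(11 + 122/5) = (-3 - 70)*(177/5) = -73*177/5 = -12921/5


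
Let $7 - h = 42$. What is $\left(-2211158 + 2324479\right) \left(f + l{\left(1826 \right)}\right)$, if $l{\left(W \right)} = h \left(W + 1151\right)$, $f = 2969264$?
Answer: $324672484149$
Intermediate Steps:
$h = -35$ ($h = 7 - 42 = -35$)
$l{\left(W \right)} = -40285 - 35 W$ ($l{\left(W \right)} = - 35 \left(W + 1151\right) = - 35 \left(1151 + W\right) = -40285 - 35 W$)
$\left(-2211158 + 2324479\right) \left(f + l{\left(1826 \right)}\right) = \left(-2211158 + 2324479\right) \left(2969264 - 104195\right) = 113321 \left(2969264 - 104195\right) = 113321 \cdot 2865069 = 324672484149$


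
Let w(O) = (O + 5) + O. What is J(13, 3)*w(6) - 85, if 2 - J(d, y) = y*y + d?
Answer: -425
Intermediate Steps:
J(d, y) = 2 - d - y**2 (J(d, y) = 2 - (y*y + d) = 2 - (y**2 + d) = 2 - (d + y**2) = 2 + (-d - y**2) = 2 - d - y**2)
w(O) = 5 + 2*O (w(O) = (5 + O) + O = 5 + 2*O)
J(13, 3)*w(6) - 85 = (2 - 1*13 - 1*3**2)*(5 + 2*6) - 85 = (2 - 13 - 1*9)*(5 + 12) - 85 = (2 - 13 - 9)*17 - 85 = -20*17 - 85 = -340 - 85 = -425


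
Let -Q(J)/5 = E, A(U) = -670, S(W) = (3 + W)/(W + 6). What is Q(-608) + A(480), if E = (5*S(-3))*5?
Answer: -670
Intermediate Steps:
S(W) = (3 + W)/(6 + W)
E = 0 (E = (5*((3 - 3)/(6 - 3)))*5 = (5*(0/3))*5 = (5*((⅓)*0))*5 = (5*0)*5 = 0*5 = 0)
Q(J) = 0 (Q(J) = -5*0 = 0)
Q(-608) + A(480) = 0 - 670 = -670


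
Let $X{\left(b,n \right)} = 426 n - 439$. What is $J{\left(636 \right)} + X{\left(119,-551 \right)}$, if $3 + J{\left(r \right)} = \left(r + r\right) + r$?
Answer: $-233260$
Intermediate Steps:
$X{\left(b,n \right)} = -439 + 426 n$
$J{\left(r \right)} = -3 + 3 r$ ($J{\left(r \right)} = -3 + \left(\left(r + r\right) + r\right) = -3 + \left(2 r + r\right) = -3 + 3 r$)
$J{\left(636 \right)} + X{\left(119,-551 \right)} = \left(-3 + 3 \cdot 636\right) + \left(-439 + 426 \left(-551\right)\right) = \left(-3 + 1908\right) - 235165 = 1905 - 235165 = -233260$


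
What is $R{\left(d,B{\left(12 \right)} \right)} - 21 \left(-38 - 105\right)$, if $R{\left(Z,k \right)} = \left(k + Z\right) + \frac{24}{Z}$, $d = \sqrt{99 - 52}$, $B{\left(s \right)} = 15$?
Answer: $3018 + \frac{71 \sqrt{47}}{47} \approx 3028.4$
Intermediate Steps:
$d = \sqrt{47} \approx 6.8557$
$R{\left(Z,k \right)} = Z + k + \frac{24}{Z}$ ($R{\left(Z,k \right)} = \left(Z + k\right) + \frac{24}{Z} = Z + k + \frac{24}{Z}$)
$R{\left(d,B{\left(12 \right)} \right)} - 21 \left(-38 - 105\right) = \left(\sqrt{47} + 15 + \frac{24}{\sqrt{47}}\right) - 21 \left(-38 - 105\right) = \left(\sqrt{47} + 15 + 24 \frac{\sqrt{47}}{47}\right) - 21 \left(-143\right) = \left(\sqrt{47} + 15 + \frac{24 \sqrt{47}}{47}\right) - -3003 = \left(15 + \frac{71 \sqrt{47}}{47}\right) + 3003 = 3018 + \frac{71 \sqrt{47}}{47}$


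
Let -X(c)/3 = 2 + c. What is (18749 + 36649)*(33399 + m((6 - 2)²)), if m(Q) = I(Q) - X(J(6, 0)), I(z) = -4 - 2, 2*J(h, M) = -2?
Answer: 1850071608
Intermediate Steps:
J(h, M) = -1 (J(h, M) = (½)*(-2) = -1)
I(z) = -6
X(c) = -6 - 3*c (X(c) = -3*(2 + c) = -6 - 3*c)
m(Q) = -3 (m(Q) = -6 - (-6 - 3*(-1)) = -6 - (-6 + 3) = -6 - 1*(-3) = -6 + 3 = -3)
(18749 + 36649)*(33399 + m((6 - 2)²)) = (18749 + 36649)*(33399 - 3) = 55398*33396 = 1850071608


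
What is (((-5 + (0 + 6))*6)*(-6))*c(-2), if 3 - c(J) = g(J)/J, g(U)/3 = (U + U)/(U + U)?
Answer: -162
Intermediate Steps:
g(U) = 3 (g(U) = 3*((U + U)/(U + U)) = 3*((2*U)/((2*U))) = 3*((2*U)*(1/(2*U))) = 3*1 = 3)
c(J) = 3 - 3/J
(((-5 + (0 + 6))*6)*(-6))*c(-2) = (((-5 + (0 + 6))*6)*(-6))*(3 - 3/(-2)) = (((-5 + 6)*6)*(-6))*(3 - 3*(-½)) = ((1*6)*(-6))*(3 + 3/2) = (6*(-6))*(9/2) = -36*9/2 = -162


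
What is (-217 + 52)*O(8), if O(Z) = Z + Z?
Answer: -2640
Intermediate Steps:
O(Z) = 2*Z
(-217 + 52)*O(8) = (-217 + 52)*(2*8) = -165*16 = -2640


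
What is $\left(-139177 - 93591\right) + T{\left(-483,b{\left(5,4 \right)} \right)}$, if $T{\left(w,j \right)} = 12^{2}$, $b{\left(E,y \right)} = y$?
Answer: $-232624$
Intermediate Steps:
$T{\left(w,j \right)} = 144$
$\left(-139177 - 93591\right) + T{\left(-483,b{\left(5,4 \right)} \right)} = \left(-139177 - 93591\right) + 144 = -232768 + 144 = -232624$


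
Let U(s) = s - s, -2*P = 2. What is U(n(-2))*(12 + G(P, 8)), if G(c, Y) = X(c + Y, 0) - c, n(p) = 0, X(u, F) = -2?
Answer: 0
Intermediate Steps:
P = -1 (P = -½*2 = -1)
U(s) = 0
G(c, Y) = -2 - c
U(n(-2))*(12 + G(P, 8)) = 0*(12 + (-2 - 1*(-1))) = 0*(12 + (-2 + 1)) = 0*(12 - 1) = 0*11 = 0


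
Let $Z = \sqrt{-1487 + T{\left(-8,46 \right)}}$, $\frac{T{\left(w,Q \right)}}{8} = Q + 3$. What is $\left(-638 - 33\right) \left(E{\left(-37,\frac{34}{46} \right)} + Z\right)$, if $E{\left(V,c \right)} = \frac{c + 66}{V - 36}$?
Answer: $\frac{1029985}{1679} - 671 i \sqrt{1095} \approx 613.45 - 22204.0 i$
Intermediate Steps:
$T{\left(w,Q \right)} = 24 + 8 Q$ ($T{\left(w,Q \right)} = 8 \left(Q + 3\right) = 8 \left(3 + Q\right) = 24 + 8 Q$)
$Z = i \sqrt{1095}$ ($Z = \sqrt{-1487 + \left(24 + 8 \cdot 46\right)} = \sqrt{-1487 + \left(24 + 368\right)} = \sqrt{-1487 + 392} = \sqrt{-1095} = i \sqrt{1095} \approx 33.091 i$)
$E{\left(V,c \right)} = \frac{66 + c}{-36 + V}$
$\left(-638 - 33\right) \left(E{\left(-37,\frac{34}{46} \right)} + Z\right) = \left(-638 - 33\right) \left(\frac{66 + \frac{34}{46}}{-36 - 37} + i \sqrt{1095}\right) = - 671 \left(\frac{66 + 34 \cdot \frac{1}{46}}{-73} + i \sqrt{1095}\right) = - 671 \left(- \frac{66 + \frac{17}{23}}{73} + i \sqrt{1095}\right) = - 671 \left(\left(- \frac{1}{73}\right) \frac{1535}{23} + i \sqrt{1095}\right) = - 671 \left(- \frac{1535}{1679} + i \sqrt{1095}\right) = \frac{1029985}{1679} - 671 i \sqrt{1095}$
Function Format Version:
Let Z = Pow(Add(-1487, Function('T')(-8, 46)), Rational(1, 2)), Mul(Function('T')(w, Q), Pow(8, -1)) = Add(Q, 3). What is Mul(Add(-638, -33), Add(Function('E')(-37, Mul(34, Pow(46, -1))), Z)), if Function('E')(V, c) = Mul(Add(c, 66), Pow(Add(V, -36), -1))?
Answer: Add(Rational(1029985, 1679), Mul(-671, I, Pow(1095, Rational(1, 2)))) ≈ Add(613.45, Mul(-22204., I))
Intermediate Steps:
Function('T')(w, Q) = Add(24, Mul(8, Q)) (Function('T')(w, Q) = Mul(8, Add(Q, 3)) = Mul(8, Add(3, Q)) = Add(24, Mul(8, Q)))
Z = Mul(I, Pow(1095, Rational(1, 2))) (Z = Pow(Add(-1487, Add(24, Mul(8, 46))), Rational(1, 2)) = Pow(Add(-1487, Add(24, 368)), Rational(1, 2)) = Pow(Add(-1487, 392), Rational(1, 2)) = Pow(-1095, Rational(1, 2)) = Mul(I, Pow(1095, Rational(1, 2))) ≈ Mul(33.091, I))
Function('E')(V, c) = Mul(Pow(Add(-36, V), -1), Add(66, c)) (Function('E')(V, c) = Mul(Add(66, c), Pow(Add(-36, V), -1)) = Mul(Pow(Add(-36, V), -1), Add(66, c)))
Mul(Add(-638, -33), Add(Function('E')(-37, Mul(34, Pow(46, -1))), Z)) = Mul(Add(-638, -33), Add(Mul(Pow(Add(-36, -37), -1), Add(66, Mul(34, Pow(46, -1)))), Mul(I, Pow(1095, Rational(1, 2))))) = Mul(-671, Add(Mul(Pow(-73, -1), Add(66, Mul(34, Rational(1, 46)))), Mul(I, Pow(1095, Rational(1, 2))))) = Mul(-671, Add(Mul(Rational(-1, 73), Add(66, Rational(17, 23))), Mul(I, Pow(1095, Rational(1, 2))))) = Mul(-671, Add(Mul(Rational(-1, 73), Rational(1535, 23)), Mul(I, Pow(1095, Rational(1, 2))))) = Mul(-671, Add(Rational(-1535, 1679), Mul(I, Pow(1095, Rational(1, 2))))) = Add(Rational(1029985, 1679), Mul(-671, I, Pow(1095, Rational(1, 2))))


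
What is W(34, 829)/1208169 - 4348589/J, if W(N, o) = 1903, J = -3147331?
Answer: 5259819794434/3802507746939 ≈ 1.3833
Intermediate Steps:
W(34, 829)/1208169 - 4348589/J = 1903/1208169 - 4348589/(-3147331) = 1903*(1/1208169) - 4348589*(-1/3147331) = 1903/1208169 + 4348589/3147331 = 5259819794434/3802507746939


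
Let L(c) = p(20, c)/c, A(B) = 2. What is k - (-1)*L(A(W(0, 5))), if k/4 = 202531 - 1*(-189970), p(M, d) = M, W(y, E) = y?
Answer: 1570014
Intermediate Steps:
L(c) = 20/c
k = 1570004 (k = 4*(202531 - 1*(-189970)) = 4*(202531 + 189970) = 4*392501 = 1570004)
k - (-1)*L(A(W(0, 5))) = 1570004 - (-1)*20/2 = 1570004 - (-1)*20*(1/2) = 1570004 - (-1)*10 = 1570004 - 1*(-10) = 1570004 + 10 = 1570014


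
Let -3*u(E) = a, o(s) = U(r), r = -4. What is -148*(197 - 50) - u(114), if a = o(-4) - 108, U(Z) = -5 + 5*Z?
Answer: -65401/3 ≈ -21800.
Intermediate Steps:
o(s) = -25 (o(s) = -5 + 5*(-4) = -5 - 20 = -25)
a = -133 (a = -25 - 108 = -133)
u(E) = 133/3 (u(E) = -1/3*(-133) = 133/3)
-148*(197 - 50) - u(114) = -148*(197 - 50) - 1*133/3 = -148*147 - 133/3 = -21756 - 133/3 = -65401/3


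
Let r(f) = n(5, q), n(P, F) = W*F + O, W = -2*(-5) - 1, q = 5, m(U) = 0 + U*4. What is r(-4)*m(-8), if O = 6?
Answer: -1632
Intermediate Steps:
m(U) = 4*U (m(U) = 0 + 4*U = 4*U)
W = 9 (W = 10 - 1 = 9)
n(P, F) = 6 + 9*F (n(P, F) = 9*F + 6 = 6 + 9*F)
r(f) = 51 (r(f) = 6 + 9*5 = 6 + 45 = 51)
r(-4)*m(-8) = 51*(4*(-8)) = 51*(-32) = -1632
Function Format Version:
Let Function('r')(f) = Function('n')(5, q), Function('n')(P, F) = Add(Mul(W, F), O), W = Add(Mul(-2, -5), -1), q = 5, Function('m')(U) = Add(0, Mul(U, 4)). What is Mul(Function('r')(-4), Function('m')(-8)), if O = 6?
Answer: -1632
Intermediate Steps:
Function('m')(U) = Mul(4, U) (Function('m')(U) = Add(0, Mul(4, U)) = Mul(4, U))
W = 9 (W = Add(10, -1) = 9)
Function('n')(P, F) = Add(6, Mul(9, F)) (Function('n')(P, F) = Add(Mul(9, F), 6) = Add(6, Mul(9, F)))
Function('r')(f) = 51 (Function('r')(f) = Add(6, Mul(9, 5)) = Add(6, 45) = 51)
Mul(Function('r')(-4), Function('m')(-8)) = Mul(51, Mul(4, -8)) = Mul(51, -32) = -1632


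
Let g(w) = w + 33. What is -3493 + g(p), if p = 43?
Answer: -3417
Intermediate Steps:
g(w) = 33 + w
-3493 + g(p) = -3493 + (33 + 43) = -3493 + 76 = -3417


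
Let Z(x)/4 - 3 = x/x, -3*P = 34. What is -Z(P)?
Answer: -16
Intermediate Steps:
P = -34/3 (P = -1/3*34 = -34/3 ≈ -11.333)
Z(x) = 16 (Z(x) = 12 + 4*(x/x) = 12 + 4*1 = 12 + 4 = 16)
-Z(P) = -1*16 = -16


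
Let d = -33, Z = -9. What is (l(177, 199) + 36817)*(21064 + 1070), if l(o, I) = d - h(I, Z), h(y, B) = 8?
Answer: 813999984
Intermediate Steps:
l(o, I) = -41 (l(o, I) = -33 - 1*8 = -33 - 8 = -41)
(l(177, 199) + 36817)*(21064 + 1070) = (-41 + 36817)*(21064 + 1070) = 36776*22134 = 813999984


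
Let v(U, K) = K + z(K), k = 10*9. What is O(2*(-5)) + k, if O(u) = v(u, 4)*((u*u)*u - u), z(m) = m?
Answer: -7830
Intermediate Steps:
k = 90
v(U, K) = 2*K (v(U, K) = K + K = 2*K)
O(u) = -8*u + 8*u³ (O(u) = (2*4)*((u*u)*u - u) = 8*(u²*u - u) = 8*(u³ - u) = -8*u + 8*u³)
O(2*(-5)) + k = 8*(2*(-5))*(-1 + (2*(-5))²) + 90 = 8*(-10)*(-1 + (-10)²) + 90 = 8*(-10)*(-1 + 100) + 90 = 8*(-10)*99 + 90 = -7920 + 90 = -7830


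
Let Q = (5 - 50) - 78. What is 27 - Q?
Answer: 150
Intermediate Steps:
Q = -123 (Q = -45 - 78 = -123)
27 - Q = 27 - 1*(-123) = 27 + 123 = 150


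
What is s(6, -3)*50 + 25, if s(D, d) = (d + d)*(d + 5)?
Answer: -575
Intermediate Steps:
s(D, d) = 2*d*(5 + d) (s(D, d) = (2*d)*(5 + d) = 2*d*(5 + d))
s(6, -3)*50 + 25 = (2*(-3)*(5 - 3))*50 + 25 = (2*(-3)*2)*50 + 25 = -12*50 + 25 = -600 + 25 = -575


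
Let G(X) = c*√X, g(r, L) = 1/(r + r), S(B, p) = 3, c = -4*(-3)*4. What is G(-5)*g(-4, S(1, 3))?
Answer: -6*I*√5 ≈ -13.416*I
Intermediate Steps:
c = 48 (c = 12*4 = 48)
g(r, L) = 1/(2*r)
G(X) = 48*√X
G(-5)*g(-4, S(1, 3)) = (48*√(-5))*((½)/(-4)) = (48*(I*√5))*((½)*(-¼)) = (48*I*√5)*(-⅛) = -6*I*√5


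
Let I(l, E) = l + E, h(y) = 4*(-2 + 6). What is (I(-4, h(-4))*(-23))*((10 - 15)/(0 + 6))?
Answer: 230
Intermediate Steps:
h(y) = 16 (h(y) = 4*4 = 16)
I(l, E) = E + l
(I(-4, h(-4))*(-23))*((10 - 15)/(0 + 6)) = ((16 - 4)*(-23))*((10 - 15)/(0 + 6)) = (12*(-23))*(-5/6) = -(-1380)/6 = -276*(-5/6) = 230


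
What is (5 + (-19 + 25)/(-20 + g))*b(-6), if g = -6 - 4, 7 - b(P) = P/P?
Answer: 144/5 ≈ 28.800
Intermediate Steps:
b(P) = 6 (b(P) = 7 - P/P = 7 - 1*1 = 7 - 1 = 6)
g = -10
(5 + (-19 + 25)/(-20 + g))*b(-6) = (5 + (-19 + 25)/(-20 - 10))*6 = (5 + 6/(-30))*6 = (5 + 6*(-1/30))*6 = (5 - ⅕)*6 = (24/5)*6 = 144/5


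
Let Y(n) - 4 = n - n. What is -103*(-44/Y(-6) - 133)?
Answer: 14832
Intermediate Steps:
Y(n) = 4 (Y(n) = 4 + (n - n) = 4 + 0 = 4)
-103*(-44/Y(-6) - 133) = -103*(-44/4 - 133) = -103*(-44*¼ - 133) = -103*(-11 - 133) = -103*(-144) = 14832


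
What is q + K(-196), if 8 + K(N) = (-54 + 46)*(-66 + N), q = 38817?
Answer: 40905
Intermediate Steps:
K(N) = 520 - 8*N (K(N) = -8 + (-54 + 46)*(-66 + N) = -8 - 8*(-66 + N) = -8 + (528 - 8*N) = 520 - 8*N)
q + K(-196) = 38817 + (520 - 8*(-196)) = 38817 + (520 + 1568) = 38817 + 2088 = 40905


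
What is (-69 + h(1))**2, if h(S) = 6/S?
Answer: 3969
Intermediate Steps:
(-69 + h(1))**2 = (-69 + 6/1)**2 = (-69 + 6*1)**2 = (-69 + 6)**2 = (-63)**2 = 3969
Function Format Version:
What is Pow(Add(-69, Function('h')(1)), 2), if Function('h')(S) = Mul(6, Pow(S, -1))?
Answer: 3969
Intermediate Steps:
Pow(Add(-69, Function('h')(1)), 2) = Pow(Add(-69, Mul(6, Pow(1, -1))), 2) = Pow(Add(-69, Mul(6, 1)), 2) = Pow(Add(-69, 6), 2) = Pow(-63, 2) = 3969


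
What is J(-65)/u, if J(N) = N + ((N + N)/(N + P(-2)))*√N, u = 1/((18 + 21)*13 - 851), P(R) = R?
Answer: 22360 - 44720*I*√65/67 ≈ 22360.0 - 5381.3*I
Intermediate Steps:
u = -1/344 (u = 1/(39*13 - 851) = 1/(507 - 851) = 1/(-344) = -1/344 ≈ -0.0029070)
J(N) = N + 2*N^(3/2)/(-2 + N) (J(N) = N + ((N + N)/(N - 2))*√N = N + ((2*N)/(-2 + N))*√N = N + (2*N/(-2 + N))*√N = N + 2*N^(3/2)/(-2 + N))
J(-65)/u = (((-65)² - 2*(-65) + 2*(-65)^(3/2))/(-2 - 65))/(-1/344) = ((4225 + 130 + 2*(-65*I*√65))/(-67))*(-344) = -(4225 + 130 - 130*I*√65)/67*(-344) = -(4355 - 130*I*√65)/67*(-344) = (-65 + 130*I*√65/67)*(-344) = 22360 - 44720*I*√65/67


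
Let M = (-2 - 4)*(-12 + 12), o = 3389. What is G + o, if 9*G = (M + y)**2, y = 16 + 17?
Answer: 3510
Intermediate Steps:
y = 33
M = 0 (M = -6*0 = 0)
G = 121 (G = (0 + 33)**2/9 = (1/9)*33**2 = (1/9)*1089 = 121)
G + o = 121 + 3389 = 3510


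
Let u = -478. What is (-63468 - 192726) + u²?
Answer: -27710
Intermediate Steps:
(-63468 - 192726) + u² = (-63468 - 192726) + (-478)² = -256194 + 228484 = -27710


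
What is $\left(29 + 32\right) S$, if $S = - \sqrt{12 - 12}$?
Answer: $0$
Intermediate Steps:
$S = 0$ ($S = - \sqrt{0} = \left(-1\right) 0 = 0$)
$\left(29 + 32\right) S = \left(29 + 32\right) 0 = 61 \cdot 0 = 0$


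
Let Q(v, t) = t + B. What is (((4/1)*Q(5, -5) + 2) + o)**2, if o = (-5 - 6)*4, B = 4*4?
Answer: 4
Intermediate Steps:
B = 16
Q(v, t) = 16 + t (Q(v, t) = t + 16 = 16 + t)
o = -44 (o = -11*4 = -44)
(((4/1)*Q(5, -5) + 2) + o)**2 = (((4/1)*(16 - 5) + 2) - 44)**2 = (((4*1)*11 + 2) - 44)**2 = ((4*11 + 2) - 44)**2 = ((44 + 2) - 44)**2 = (46 - 44)**2 = 2**2 = 4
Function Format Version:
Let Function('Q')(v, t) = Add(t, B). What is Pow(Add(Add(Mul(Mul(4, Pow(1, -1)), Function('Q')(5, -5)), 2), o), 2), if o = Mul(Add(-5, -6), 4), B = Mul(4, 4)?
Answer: 4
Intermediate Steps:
B = 16
Function('Q')(v, t) = Add(16, t) (Function('Q')(v, t) = Add(t, 16) = Add(16, t))
o = -44 (o = Mul(-11, 4) = -44)
Pow(Add(Add(Mul(Mul(4, Pow(1, -1)), Function('Q')(5, -5)), 2), o), 2) = Pow(Add(Add(Mul(Mul(4, Pow(1, -1)), Add(16, -5)), 2), -44), 2) = Pow(Add(Add(Mul(Mul(4, 1), 11), 2), -44), 2) = Pow(Add(Add(Mul(4, 11), 2), -44), 2) = Pow(Add(Add(44, 2), -44), 2) = Pow(Add(46, -44), 2) = Pow(2, 2) = 4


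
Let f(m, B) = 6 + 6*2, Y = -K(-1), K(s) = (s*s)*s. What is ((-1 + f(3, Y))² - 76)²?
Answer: 45369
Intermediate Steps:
K(s) = s³ (K(s) = s²*s = s³)
Y = 1 (Y = -1*(-1)³ = -1*(-1) = 1)
f(m, B) = 18 (f(m, B) = 6 + 12 = 18)
((-1 + f(3, Y))² - 76)² = ((-1 + 18)² - 76)² = (17² - 76)² = (289 - 76)² = 213² = 45369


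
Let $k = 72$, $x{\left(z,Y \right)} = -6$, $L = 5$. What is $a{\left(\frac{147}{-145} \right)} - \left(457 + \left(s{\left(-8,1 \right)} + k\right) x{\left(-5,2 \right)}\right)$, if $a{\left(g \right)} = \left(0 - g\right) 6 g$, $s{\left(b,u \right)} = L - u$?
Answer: $- \frac{150679}{21025} \approx -7.1667$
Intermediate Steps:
$s{\left(b,u \right)} = 5 - u$
$a{\left(g \right)} = - 6 g^{2}$ ($a{\left(g \right)} = - g 6 g = - 6 g g = - 6 g^{2}$)
$a{\left(\frac{147}{-145} \right)} - \left(457 + \left(s{\left(-8,1 \right)} + k\right) x{\left(-5,2 \right)}\right) = - 6 \left(\frac{147}{-145}\right)^{2} - \left(457 + \left(\left(5 - 1\right) + 72\right) \left(-6\right)\right) = - 6 \left(147 \left(- \frac{1}{145}\right)\right)^{2} - \left(457 + \left(\left(5 - 1\right) + 72\right) \left(-6\right)\right) = - 6 \left(- \frac{147}{145}\right)^{2} - \left(457 + \left(4 + 72\right) \left(-6\right)\right) = \left(-6\right) \frac{21609}{21025} - \left(457 + 76 \left(-6\right)\right) = - \frac{129654}{21025} - 1 = - \frac{150679}{21025}$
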